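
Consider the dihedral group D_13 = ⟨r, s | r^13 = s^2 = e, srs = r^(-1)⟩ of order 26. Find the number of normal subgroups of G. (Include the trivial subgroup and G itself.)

3

G has 16 subgroups. Checking conjugation-invariance by order — order 1: 1/1 normal; order 2: 0/13 normal; order 13: 1/1 normal; order 26: 1/1 normal.
Total normal subgroups: 3.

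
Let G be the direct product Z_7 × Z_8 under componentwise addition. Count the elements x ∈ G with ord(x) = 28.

12

An element (a,b) has order lcm(ord(a), ord(b)); count pairs with lcm equal to 28.
Enumerating gives 12 such elements.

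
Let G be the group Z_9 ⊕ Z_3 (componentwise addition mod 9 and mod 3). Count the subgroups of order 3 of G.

4

|G| = 27 and 3 | 27, so subgroups of order 3 are possible by Lagrange.
The subgroups of order 3 are: {(0,0), (0,1), (0,2)}; {(0,0), (3,0), (6,0)}; {(0,0), (3,1), (6,2)}; {(0,0), (3,2), (6,1)}.
So G has 4 subgroups of order 3.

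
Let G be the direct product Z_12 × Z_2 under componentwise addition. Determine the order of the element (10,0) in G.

6

The order of (10,0) in Z_12 × Z_2 is lcm(ord(10) in Z_12, ord(0) in Z_2).
ord(10) = 6 and ord(0) = 1, so |⟨(10,0)⟩| = lcm(6, 1) = 6.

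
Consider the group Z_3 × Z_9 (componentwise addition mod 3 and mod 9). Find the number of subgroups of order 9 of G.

|G| = 27 and 9 | 27, so subgroups of order 9 are possible by Lagrange.
The subgroups of order 9 are: {(0,0), (0,1), (0,2), (0,3), (0,4), (0,5), (0,6), (0,7), (0,8)}; {(0,0), (0,3), (0,6), (1,0), (1,3), (1,6), (2,0), (2,3), (2,6)}; {(0,0), (0,3), (0,6), (1,1), (1,4), (1,7), (2,2), (2,5), (2,8)}; {(0,0), (0,3), (0,6), (1,2), (1,5), (1,8), (2,1), (2,4), (2,7)}.
So G has 4 subgroups of order 9.

4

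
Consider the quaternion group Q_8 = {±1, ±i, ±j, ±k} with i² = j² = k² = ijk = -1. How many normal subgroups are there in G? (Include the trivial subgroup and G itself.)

6

G has 6 subgroups. Checking conjugation-invariance by order — order 1: 1/1 normal; order 2: 1/1 normal; order 4: 3/3 normal; order 8: 1/1 normal.
Total normal subgroups: 6.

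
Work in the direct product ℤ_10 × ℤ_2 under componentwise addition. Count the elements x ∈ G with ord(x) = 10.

An element (a,b) has order lcm(ord(a), ord(b)); count pairs with lcm equal to 10.
Enumerating gives 12 such elements.

12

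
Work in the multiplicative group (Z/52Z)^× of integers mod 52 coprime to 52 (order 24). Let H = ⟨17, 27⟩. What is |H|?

|⟨17⟩| = 6 and |⟨27⟩| = 2, so |H| is a multiple of lcm(6, 2) = 6 and divides |G| = 24.
Closing under the operation: H = {1, 3, 9, 17, 23, 25, 27, 29, 35, 43, 49, 51}, so |H| = 12.

12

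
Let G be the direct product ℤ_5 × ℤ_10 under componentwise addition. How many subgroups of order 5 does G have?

|G| = 50 and 5 | 50, so subgroups of order 5 are possible by Lagrange.
The subgroups of order 5 are: {(0,0), (0,2), (0,4), (0,6), (0,8)}; {(0,0), (1,0), (2,0), (3,0), (4,0)}; {(0,0), (1,2), (2,4), (3,6), (4,8)}; {(0,0), (1,4), (2,8), (3,2), (4,6)}; … (6 in all).
So G has 6 subgroups of order 5.

6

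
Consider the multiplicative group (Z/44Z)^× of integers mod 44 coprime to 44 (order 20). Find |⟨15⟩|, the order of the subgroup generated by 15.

10

Compute successive powers of 15 mod 44: 15, 5, 31, 25, 23, 37, 27, 9, …; 15^10 ≡ 1 (mod 44).
So |⟨15⟩| = 10.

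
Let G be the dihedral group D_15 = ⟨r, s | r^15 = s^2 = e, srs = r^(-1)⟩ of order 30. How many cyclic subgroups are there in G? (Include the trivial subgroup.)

Group the elements of G by the cyclic subgroup they generate; each cyclic subgroup of order d accounts for φ(d) elements.
Cyclic subgroups by order — order 1: 1; order 2: 15; order 3: 1; order 5: 1; order 15: 1.
Total: 19.

19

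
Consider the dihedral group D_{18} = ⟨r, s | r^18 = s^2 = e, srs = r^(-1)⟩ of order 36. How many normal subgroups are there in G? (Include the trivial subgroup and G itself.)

G has 45 subgroups. Checking conjugation-invariance by order — order 1: 1/1 normal; order 2: 1/19 normal; order 3: 1/1 normal; order 4: 0/9 normal; order 6: 1/7 normal; order 9: 1/1 normal; order 12: 0/3 normal; order 18: 3/3 normal; order 36: 1/1 normal.
Total normal subgroups: 9.

9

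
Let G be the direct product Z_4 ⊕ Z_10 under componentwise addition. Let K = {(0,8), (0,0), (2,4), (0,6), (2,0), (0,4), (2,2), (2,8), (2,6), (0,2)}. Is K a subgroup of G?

|K| = 10 divides |G| = 40, consistent with Lagrange.
K contains the identity, every element's inverse is in K, and K is closed under +: it is a subgroup.
In fact K = ⟨(2,4)⟩.

Yes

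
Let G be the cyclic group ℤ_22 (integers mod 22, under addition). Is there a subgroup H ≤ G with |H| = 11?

11 | 22. A subgroup of order 11 is {0, 2, 4, 6, 8, 10, 12, 14, 16, 18, 20}.

Yes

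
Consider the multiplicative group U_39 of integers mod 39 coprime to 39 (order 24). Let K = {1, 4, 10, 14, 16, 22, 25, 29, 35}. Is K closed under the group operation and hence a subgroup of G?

No

|K| = 9 does not divide |G| = 24, so by Lagrange K is not a subgroup.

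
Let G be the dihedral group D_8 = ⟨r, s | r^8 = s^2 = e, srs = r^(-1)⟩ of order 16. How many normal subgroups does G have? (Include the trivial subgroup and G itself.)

7

G has 19 subgroups. Checking conjugation-invariance by order — order 1: 1/1 normal; order 2: 1/9 normal; order 4: 1/5 normal; order 8: 3/3 normal; order 16: 1/1 normal.
Total normal subgroups: 7.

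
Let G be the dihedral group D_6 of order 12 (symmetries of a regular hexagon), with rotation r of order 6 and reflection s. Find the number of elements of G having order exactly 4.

0

No element of G has order 4 (even though 4 | 12).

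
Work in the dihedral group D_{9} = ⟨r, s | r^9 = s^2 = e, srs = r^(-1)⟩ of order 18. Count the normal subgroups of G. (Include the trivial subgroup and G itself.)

G has 16 subgroups. Checking conjugation-invariance by order — order 1: 1/1 normal; order 2: 0/9 normal; order 3: 1/1 normal; order 6: 0/3 normal; order 9: 1/1 normal; order 18: 1/1 normal.
Total normal subgroups: 4.

4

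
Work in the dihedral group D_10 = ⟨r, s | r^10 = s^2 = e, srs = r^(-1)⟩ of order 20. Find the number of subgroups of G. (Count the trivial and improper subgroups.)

22

|G| = 20, so by Lagrange every subgroup order divides 20. Divisors: 1, 2, 4, 5, 10, 20.
Subgroups by order — order 1: 1; order 2: 11; order 4: 5; order 5: 1; order 10: 3; order 20: 1.
Total: 1 + 11 + 5 + 1 + 3 + 1 = 22.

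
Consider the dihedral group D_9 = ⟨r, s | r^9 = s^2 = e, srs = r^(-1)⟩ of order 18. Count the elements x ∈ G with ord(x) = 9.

The elements of order 9 are: r, r^2, r^4, r^5, r^7, r^8.
That's 6.

6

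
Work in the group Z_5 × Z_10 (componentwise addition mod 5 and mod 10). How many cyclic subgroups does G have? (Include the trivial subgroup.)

A cyclic subgroup of order d is generated by each of its φ(d) elements of order d, so the cyclic subgroups of order d number (#elements of order d)/φ(d).
Cyclic subgroups by order — order 1: 1; order 2: 1; order 5: 6; order 10: 6.
Total: 14.

14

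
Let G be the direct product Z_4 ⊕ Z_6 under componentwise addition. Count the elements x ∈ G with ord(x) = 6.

6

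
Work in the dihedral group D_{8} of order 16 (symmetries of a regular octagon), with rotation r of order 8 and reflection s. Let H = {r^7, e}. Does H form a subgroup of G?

No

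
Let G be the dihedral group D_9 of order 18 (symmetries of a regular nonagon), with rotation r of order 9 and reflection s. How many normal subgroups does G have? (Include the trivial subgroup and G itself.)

4

G has 16 subgroups. Checking conjugation-invariance by order — order 1: 1/1 normal; order 2: 0/9 normal; order 3: 1/1 normal; order 6: 0/3 normal; order 9: 1/1 normal; order 18: 1/1 normal.
Total normal subgroups: 4.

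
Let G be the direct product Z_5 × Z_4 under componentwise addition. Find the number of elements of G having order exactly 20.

8

An element (a,b) has order lcm(ord(a), ord(b)); count pairs with lcm equal to 20.
Enumerating gives 8 such elements.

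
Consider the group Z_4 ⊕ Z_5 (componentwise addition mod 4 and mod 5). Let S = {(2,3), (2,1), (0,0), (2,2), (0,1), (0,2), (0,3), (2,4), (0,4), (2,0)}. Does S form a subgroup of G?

Yes

|S| = 10 divides |G| = 20, consistent with Lagrange.
S contains the identity, every element's inverse is in S, and S is closed under +: it is a subgroup.
In fact S = ⟨(2,4)⟩.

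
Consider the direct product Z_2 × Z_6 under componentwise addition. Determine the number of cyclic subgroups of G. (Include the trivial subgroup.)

Each element a generates a cyclic subgroup ⟨a⟩; distinct elements may generate the same one (a cyclic group of order d has φ(d) generators).
Cyclic subgroups by order — order 1: 1; order 2: 3; order 3: 1; order 6: 3.
Total: 8.

8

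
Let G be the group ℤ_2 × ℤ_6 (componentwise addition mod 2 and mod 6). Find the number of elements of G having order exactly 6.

An element (a,b) has order lcm(ord(a), ord(b)); count pairs with lcm equal to 6.
Enumerating gives 6 such elements.

6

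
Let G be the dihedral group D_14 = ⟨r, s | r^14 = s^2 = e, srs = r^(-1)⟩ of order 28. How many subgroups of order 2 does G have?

15

|G| = 28 and 2 | 28, so subgroups of order 2 are possible by Lagrange.
The subgroups of order 2 are: {e, r^10s}; {e, r^11s}; {e, r^12s}; {e, r^13s}; … (15 in all).
So G has 15 subgroups of order 2.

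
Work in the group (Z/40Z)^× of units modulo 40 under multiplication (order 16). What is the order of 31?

Compute successive powers of 31 mod 40: 31, 1; 31^2 ≡ 1 (mod 40).
So |⟨31⟩| = 2.

2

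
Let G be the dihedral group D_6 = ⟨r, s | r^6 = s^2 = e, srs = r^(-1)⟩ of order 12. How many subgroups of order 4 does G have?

3

|G| = 12 and 4 | 12, so subgroups of order 4 are possible by Lagrange.
The subgroups of order 4 are: {e, r^3, r^2s, r^5s}; {e, r^3, s, r^3s}; {e, r^3, rs, r^4s}.
So G has 3 subgroups of order 4.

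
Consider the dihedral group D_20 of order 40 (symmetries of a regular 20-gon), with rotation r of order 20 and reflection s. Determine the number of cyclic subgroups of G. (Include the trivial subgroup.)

26

Each element a generates a cyclic subgroup ⟨a⟩; distinct elements may generate the same one (a cyclic group of order d has φ(d) generators).
Cyclic subgroups by order — order 1: 1; order 2: 21; order 4: 1; order 5: 1; order 10: 1; order 20: 1.
Total: 26.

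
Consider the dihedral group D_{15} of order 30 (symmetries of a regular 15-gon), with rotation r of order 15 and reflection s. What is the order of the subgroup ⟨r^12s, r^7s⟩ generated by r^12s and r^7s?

|⟨r^12s⟩| = 2 and |⟨r^7s⟩| = 2, so |H| is a multiple of lcm(2, 2) = 2 and divides |G| = 30.
Closing under the operation: H = {e, r^5, r^10, r^2s, r^7s, r^12s}, so |H| = 6.

6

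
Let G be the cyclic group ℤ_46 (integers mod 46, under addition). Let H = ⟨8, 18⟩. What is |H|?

|⟨8⟩| = 23 and |⟨18⟩| = 23, so |H| is a multiple of lcm(23, 23) = 23 and divides |G| = 46.
Closing under the operation: H = {0, 2, 4, 6, 8, 10, 12, 14, 16, 18, 20, 22, 24, 26, 28, 30, 32, 34, 36, 38, 40, 42, 44}, so |H| = 23.

23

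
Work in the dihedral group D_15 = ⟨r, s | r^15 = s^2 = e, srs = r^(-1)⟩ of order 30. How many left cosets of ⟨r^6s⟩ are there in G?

15

|⟨r^6s⟩| = 2 and |G| = 30.
By Lagrange, [G : H] = |G|/|H| = 30/2 = 15.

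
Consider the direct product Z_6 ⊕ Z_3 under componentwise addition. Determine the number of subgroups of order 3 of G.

|G| = 18 and 3 | 18, so subgroups of order 3 are possible by Lagrange.
The subgroups of order 3 are: {(0,0), (0,1), (0,2)}; {(0,0), (2,0), (4,0)}; {(0,0), (2,1), (4,2)}; {(0,0), (2,2), (4,1)}.
So G has 4 subgroups of order 3.

4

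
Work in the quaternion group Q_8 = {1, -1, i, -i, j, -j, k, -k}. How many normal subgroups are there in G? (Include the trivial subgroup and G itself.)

6

G has 6 subgroups. Checking conjugation-invariance by order — order 1: 1/1 normal; order 2: 1/1 normal; order 4: 3/3 normal; order 8: 1/1 normal.
Total normal subgroups: 6.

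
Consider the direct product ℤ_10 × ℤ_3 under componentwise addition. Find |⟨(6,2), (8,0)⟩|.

|⟨(6,2)⟩| = 15 and |⟨(8,0)⟩| = 5, so |H| is a multiple of lcm(15, 5) = 15 and divides |G| = 30.
Closing under the operation: H = {(0,0), (0,1), (0,2), (2,0), (2,1), (2,2), (4,0), (4,1), (4,2), (6,0), (6,1), (6,2), (8,0), (8,1), (8,2)}, so |H| = 15.

15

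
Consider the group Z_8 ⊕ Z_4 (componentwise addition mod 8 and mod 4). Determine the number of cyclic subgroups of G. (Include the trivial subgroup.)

14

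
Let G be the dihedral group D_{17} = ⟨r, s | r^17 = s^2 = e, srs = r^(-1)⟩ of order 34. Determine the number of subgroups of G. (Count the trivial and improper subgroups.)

20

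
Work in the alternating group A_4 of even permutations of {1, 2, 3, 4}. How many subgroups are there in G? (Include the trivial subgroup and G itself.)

10

|G| = 12, so by Lagrange every subgroup order divides 12. Divisors: 1, 2, 3, 4, 6, 12.
Subgroups by order — order 1: 1; order 2: 3; order 3: 4; order 4: 1; order 6: 0; order 12: 1.
Total: 1 + 3 + 4 + 1 + 0 + 1 = 10.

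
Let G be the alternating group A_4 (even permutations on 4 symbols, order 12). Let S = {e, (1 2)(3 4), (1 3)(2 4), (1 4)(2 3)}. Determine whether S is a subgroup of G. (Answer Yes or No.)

|S| = 4 divides |G| = 12, consistent with Lagrange.
S contains the identity, every element's inverse is in S, and S is closed under ∘: it is a subgroup.

Yes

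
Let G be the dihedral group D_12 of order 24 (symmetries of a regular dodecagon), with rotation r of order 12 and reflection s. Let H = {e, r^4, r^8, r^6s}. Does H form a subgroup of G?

Closure fails: r^4 · r^6s = r^10s ∉ H. So H is not a subgroup.

No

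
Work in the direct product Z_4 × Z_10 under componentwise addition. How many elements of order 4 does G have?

An element (a,b) has order lcm(ord(a), ord(b)); count pairs with lcm equal to 4.
Enumerating gives 4 such elements.

4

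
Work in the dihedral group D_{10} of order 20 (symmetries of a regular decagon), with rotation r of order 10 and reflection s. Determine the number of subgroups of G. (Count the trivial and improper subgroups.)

|G| = 20, so by Lagrange every subgroup order divides 20. Divisors: 1, 2, 4, 5, 10, 20.
Subgroups by order — order 1: 1; order 2: 11; order 4: 5; order 5: 1; order 10: 3; order 20: 1.
Total: 1 + 11 + 5 + 1 + 3 + 1 = 22.

22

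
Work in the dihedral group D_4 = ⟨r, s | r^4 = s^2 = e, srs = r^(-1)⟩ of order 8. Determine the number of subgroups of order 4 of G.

3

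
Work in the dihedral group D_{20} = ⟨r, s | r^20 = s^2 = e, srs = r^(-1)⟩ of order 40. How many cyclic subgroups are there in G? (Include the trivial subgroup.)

26

Group the elements of G by the cyclic subgroup they generate; each cyclic subgroup of order d accounts for φ(d) elements.
Cyclic subgroups by order — order 1: 1; order 2: 21; order 4: 1; order 5: 1; order 10: 1; order 20: 1.
Total: 26.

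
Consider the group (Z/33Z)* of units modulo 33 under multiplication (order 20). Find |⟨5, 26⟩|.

10

|⟨5⟩| = 10 and |⟨26⟩| = 10, so |H| is a multiple of lcm(10, 10) = 10 and divides |G| = 20.
Closing under the operation: H = {1, 4, 5, 14, 16, 20, 23, 25, 26, 31}, so |H| = 10.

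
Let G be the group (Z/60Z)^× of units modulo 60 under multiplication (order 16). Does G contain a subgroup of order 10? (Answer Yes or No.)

No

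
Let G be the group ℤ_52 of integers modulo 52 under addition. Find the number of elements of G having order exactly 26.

In a cyclic group of order 52, the number of elements of order d (for d | 52) is φ(d).
φ(26) = 12.

12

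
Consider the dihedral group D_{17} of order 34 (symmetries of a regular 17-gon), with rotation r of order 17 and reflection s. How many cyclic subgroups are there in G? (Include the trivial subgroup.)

Group the elements of G by the cyclic subgroup they generate; each cyclic subgroup of order d accounts for φ(d) elements.
Cyclic subgroups by order — order 1: 1; order 2: 17; order 17: 1.
Total: 19.

19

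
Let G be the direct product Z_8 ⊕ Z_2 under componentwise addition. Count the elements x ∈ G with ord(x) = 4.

An element (a,b) has order lcm(ord(a), ord(b)); count pairs with lcm equal to 4.
Enumerating gives 4 such elements.

4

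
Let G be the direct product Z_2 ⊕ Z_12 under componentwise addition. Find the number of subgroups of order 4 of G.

|G| = 24 and 4 | 24, so subgroups of order 4 are possible by Lagrange.
The subgroups of order 4 are: {(0,0), (0,3), (0,6), (0,9)}; {(0,0), (0,6), (1,0), (1,6)}; {(0,0), (0,6), (1,3), (1,9)}.
So G has 3 subgroups of order 4.

3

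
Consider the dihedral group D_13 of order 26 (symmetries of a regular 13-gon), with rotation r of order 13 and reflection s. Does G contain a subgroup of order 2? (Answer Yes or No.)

Yes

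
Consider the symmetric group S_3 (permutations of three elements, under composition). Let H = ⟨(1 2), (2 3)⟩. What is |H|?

|⟨(1 2)⟩| = 2 and |⟨(2 3)⟩| = 2, so |H| is a multiple of lcm(2, 2) = 2 and divides |G| = 6.
Closing {(1 2), (2 3)} under the group operation gives all of G, so |H| = 6.

6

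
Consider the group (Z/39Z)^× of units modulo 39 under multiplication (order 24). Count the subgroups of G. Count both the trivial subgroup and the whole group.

|G| = 24, so by Lagrange every subgroup order divides 24. Divisors: 1, 2, 3, 4, 6, 8, 12, 24.
Subgroups by order — order 1: 1; order 2: 3; order 3: 1; order 4: 3; order 6: 3; order 8: 1; order 12: 3; order 24: 1.
Total: 1 + 3 + 1 + 3 + 3 + 1 + 3 + 1 = 16.

16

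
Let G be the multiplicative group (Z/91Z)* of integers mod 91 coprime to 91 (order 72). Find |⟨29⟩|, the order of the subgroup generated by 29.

Compute successive powers of 29 mod 91: 29, 22, 1; 29^3 ≡ 1 (mod 91).
So |⟨29⟩| = 3.

3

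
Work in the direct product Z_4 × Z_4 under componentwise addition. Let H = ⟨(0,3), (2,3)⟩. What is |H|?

8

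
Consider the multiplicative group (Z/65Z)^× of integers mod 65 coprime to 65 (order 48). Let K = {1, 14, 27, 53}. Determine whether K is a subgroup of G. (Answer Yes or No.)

Yes

|K| = 4 divides |G| = 48, consistent with Lagrange.
K contains the identity, every element's inverse is in K, and K is closed under ·: it is a subgroup.
In fact K = ⟨27⟩.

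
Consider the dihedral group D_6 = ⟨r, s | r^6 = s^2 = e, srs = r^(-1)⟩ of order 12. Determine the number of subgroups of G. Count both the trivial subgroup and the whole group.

16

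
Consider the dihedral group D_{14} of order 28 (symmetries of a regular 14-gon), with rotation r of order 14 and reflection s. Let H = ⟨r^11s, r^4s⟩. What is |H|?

|⟨r^11s⟩| = 2 and |⟨r^4s⟩| = 2, so |H| is a multiple of lcm(2, 2) = 2 and divides |G| = 28.
Closing under the operation: H = {e, r^7, r^4s, r^11s}, so |H| = 4.

4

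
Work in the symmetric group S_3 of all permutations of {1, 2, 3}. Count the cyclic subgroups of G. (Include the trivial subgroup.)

Group the elements of G by the cyclic subgroup they generate; each cyclic subgroup of order d accounts for φ(d) elements.
Cyclic subgroups by order — order 1: 1; order 2: 3; order 3: 1.
Total: 5.

5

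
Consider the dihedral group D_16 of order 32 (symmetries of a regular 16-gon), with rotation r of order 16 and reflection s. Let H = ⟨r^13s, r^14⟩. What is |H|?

16

|⟨r^13s⟩| = 2 and |⟨r^14⟩| = 8, so |H| is a multiple of lcm(2, 8) = 8 and divides |G| = 32.
Closing under the operation: H = {e, r^2, r^4, r^6, r^8, r^10, r^12, r^14, rs, r^3s, r^5s, r^7s, r^9s, r^11s, r^13s, r^15s}, so |H| = 16.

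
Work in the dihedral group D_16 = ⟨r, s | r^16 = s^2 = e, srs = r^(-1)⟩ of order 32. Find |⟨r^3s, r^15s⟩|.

|⟨r^3s⟩| = 2 and |⟨r^15s⟩| = 2, so |H| is a multiple of lcm(2, 2) = 2 and divides |G| = 32.
Closing under the operation: H = {e, r^4, r^8, r^12, r^3s, r^7s, r^11s, r^15s}, so |H| = 8.

8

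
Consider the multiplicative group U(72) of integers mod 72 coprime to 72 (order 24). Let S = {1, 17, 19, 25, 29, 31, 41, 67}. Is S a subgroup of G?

67 ∈ S but its inverse 43 ∉ S, so S is not a subgroup.

No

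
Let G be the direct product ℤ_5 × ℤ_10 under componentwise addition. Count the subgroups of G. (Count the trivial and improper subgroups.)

16

|G| = 50, so by Lagrange every subgroup order divides 50. Divisors: 1, 2, 5, 10, 25, 50.
Subgroups by order — order 1: 1; order 2: 1; order 5: 6; order 10: 6; order 25: 1; order 50: 1.
Total: 1 + 1 + 6 + 6 + 1 + 1 = 16.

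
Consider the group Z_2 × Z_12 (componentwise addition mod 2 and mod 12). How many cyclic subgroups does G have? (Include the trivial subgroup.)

Group the elements of G by the cyclic subgroup they generate; each cyclic subgroup of order d accounts for φ(d) elements.
Cyclic subgroups by order — order 1: 1; order 2: 3; order 3: 1; order 4: 2; order 6: 3; order 12: 2.
Total: 12.

12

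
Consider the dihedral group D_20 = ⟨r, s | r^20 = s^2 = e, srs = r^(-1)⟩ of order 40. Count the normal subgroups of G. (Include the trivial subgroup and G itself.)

G has 48 subgroups. Checking conjugation-invariance by order — order 1: 1/1 normal; order 2: 1/21 normal; order 4: 1/11 normal; order 5: 1/1 normal; order 8: 0/5 normal; order 10: 1/5 normal; order 20: 3/3 normal; order 40: 1/1 normal.
Total normal subgroups: 9.

9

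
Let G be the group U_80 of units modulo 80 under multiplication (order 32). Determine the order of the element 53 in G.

4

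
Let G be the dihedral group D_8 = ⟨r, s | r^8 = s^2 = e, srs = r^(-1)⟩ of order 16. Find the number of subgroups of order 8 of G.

3

|G| = 16 and 8 | 16, so subgroups of order 8 are possible by Lagrange.
The subgroups of order 8 are: {e, r, r^2, r^3, r^4, r^5, r^6, r^7}; {e, r^2, r^4, r^6, s, r^2s, r^4s, r^6s}; {e, r^2, r^4, r^6, rs, r^3s, r^5s, r^7s}.
So G has 3 subgroups of order 8.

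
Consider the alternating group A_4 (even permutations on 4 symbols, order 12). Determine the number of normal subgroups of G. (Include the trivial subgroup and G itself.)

3

G has 10 subgroups. Checking conjugation-invariance by order — order 1: 1/1 normal; order 2: 0/3 normal; order 3: 0/4 normal; order 4: 1/1 normal; order 12: 1/1 normal.
Total normal subgroups: 3.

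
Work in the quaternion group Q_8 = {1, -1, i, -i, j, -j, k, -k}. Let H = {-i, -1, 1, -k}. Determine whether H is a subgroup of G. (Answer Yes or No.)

No

-k ∈ H but its inverse k ∉ H, so H is not a subgroup.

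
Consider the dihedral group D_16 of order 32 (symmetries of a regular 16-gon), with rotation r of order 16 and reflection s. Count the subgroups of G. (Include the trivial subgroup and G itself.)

|G| = 32, so by Lagrange every subgroup order divides 32. Divisors: 1, 2, 4, 8, 16, 32.
Subgroups by order — order 1: 1; order 2: 17; order 4: 9; order 8: 5; order 16: 3; order 32: 1.
Total: 1 + 17 + 9 + 5 + 3 + 1 = 36.

36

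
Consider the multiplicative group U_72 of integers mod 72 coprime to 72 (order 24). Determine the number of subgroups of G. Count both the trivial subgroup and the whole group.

|G| = 24, so by Lagrange every subgroup order divides 24. Divisors: 1, 2, 3, 4, 6, 8, 12, 24.
Subgroups by order — order 1: 1; order 2: 7; order 3: 1; order 4: 7; order 6: 7; order 8: 1; order 12: 7; order 24: 1.
Total: 1 + 7 + 1 + 7 + 7 + 1 + 7 + 1 = 32.

32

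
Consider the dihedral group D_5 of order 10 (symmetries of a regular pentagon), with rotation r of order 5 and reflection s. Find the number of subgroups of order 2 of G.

5

|G| = 10 and 2 | 10, so subgroups of order 2 are possible by Lagrange.
The subgroups of order 2 are: {e, r^2s}; {e, r^3s}; {e, r^4s}; {e, rs}; … (5 in all).
So G has 5 subgroups of order 2.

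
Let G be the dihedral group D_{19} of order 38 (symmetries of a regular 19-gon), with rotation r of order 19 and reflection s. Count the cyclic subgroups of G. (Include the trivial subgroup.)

21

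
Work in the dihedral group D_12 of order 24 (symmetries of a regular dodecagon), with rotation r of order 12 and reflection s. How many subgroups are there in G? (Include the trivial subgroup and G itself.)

|G| = 24, so by Lagrange every subgroup order divides 24. Divisors: 1, 2, 3, 4, 6, 8, 12, 24.
Subgroups by order — order 1: 1; order 2: 13; order 3: 1; order 4: 7; order 6: 5; order 8: 3; order 12: 3; order 24: 1.
Total: 1 + 13 + 1 + 7 + 5 + 3 + 3 + 1 = 34.

34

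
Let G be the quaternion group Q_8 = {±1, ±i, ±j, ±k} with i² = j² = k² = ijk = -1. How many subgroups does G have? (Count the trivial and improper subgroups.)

|G| = 8, so by Lagrange every subgroup order divides 8. Divisors: 1, 2, 4, 8.
Subgroups by order — order 1: 1; order 2: 1; order 4: 3; order 8: 1.
Total: 1 + 1 + 3 + 1 = 6.

6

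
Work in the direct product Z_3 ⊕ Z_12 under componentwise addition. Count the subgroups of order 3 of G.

|G| = 36 and 3 | 36, so subgroups of order 3 are possible by Lagrange.
The subgroups of order 3 are: {(0,0), (0,4), (0,8)}; {(0,0), (1,0), (2,0)}; {(0,0), (1,4), (2,8)}; {(0,0), (1,8), (2,4)}.
So G has 4 subgroups of order 3.

4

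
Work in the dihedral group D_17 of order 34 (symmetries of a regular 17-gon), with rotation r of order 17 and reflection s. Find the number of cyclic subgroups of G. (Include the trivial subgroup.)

Each element a generates a cyclic subgroup ⟨a⟩; distinct elements may generate the same one (a cyclic group of order d has φ(d) generators).
Cyclic subgroups by order — order 1: 1; order 2: 17; order 17: 1.
Total: 19.

19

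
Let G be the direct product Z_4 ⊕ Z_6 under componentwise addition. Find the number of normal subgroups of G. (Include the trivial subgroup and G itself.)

16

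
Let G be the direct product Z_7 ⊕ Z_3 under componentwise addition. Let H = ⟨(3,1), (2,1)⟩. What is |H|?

21

|⟨(3,1)⟩| = 21 and |⟨(2,1)⟩| = 21, so |H| is a multiple of lcm(21, 21) = 21 and divides |G| = 21.
Closing {(3,1), (2,1)} under the group operation gives all of G, so |H| = 21.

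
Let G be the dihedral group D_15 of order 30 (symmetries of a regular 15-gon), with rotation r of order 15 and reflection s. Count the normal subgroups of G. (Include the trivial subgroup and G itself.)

G has 28 subgroups. Checking conjugation-invariance by order — order 1: 1/1 normal; order 2: 0/15 normal; order 3: 1/1 normal; order 5: 1/1 normal; order 6: 0/5 normal; order 10: 0/3 normal; order 15: 1/1 normal; order 30: 1/1 normal.
Total normal subgroups: 5.

5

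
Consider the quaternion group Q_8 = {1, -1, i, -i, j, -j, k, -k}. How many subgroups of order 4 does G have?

3

|G| = 8 and 4 | 8, so subgroups of order 4 are possible by Lagrange.
The subgroups of order 4 are: {1, -1, i, -i}; {1, -1, j, -j}; {1, -1, k, -k}.
So G has 3 subgroups of order 4.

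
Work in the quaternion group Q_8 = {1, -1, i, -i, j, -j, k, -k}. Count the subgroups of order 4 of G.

3

|G| = 8 and 4 | 8, so subgroups of order 4 are possible by Lagrange.
The subgroups of order 4 are: {1, -1, i, -i}; {1, -1, j, -j}; {1, -1, k, -k}.
So G has 3 subgroups of order 4.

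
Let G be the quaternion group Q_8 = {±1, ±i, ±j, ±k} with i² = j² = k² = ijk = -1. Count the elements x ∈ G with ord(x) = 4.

6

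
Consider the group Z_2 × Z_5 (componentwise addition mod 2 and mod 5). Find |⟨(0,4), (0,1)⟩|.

5

|⟨(0,4)⟩| = 5 and |⟨(0,1)⟩| = 5, so |H| is a multiple of lcm(5, 5) = 5 and divides |G| = 10.
Closing under the operation: H = {(0,0), (0,1), (0,2), (0,3), (0,4)}, so |H| = 5.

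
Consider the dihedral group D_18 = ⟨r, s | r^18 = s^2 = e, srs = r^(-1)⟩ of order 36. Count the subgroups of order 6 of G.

|G| = 36 and 6 | 36, so subgroups of order 6 are possible by Lagrange.
The subgroups of order 6 are: {e, r^6, r^12, r^4s, r^10s, r^16s}; {e, r^6, r^12, r^5s, r^11s, r^17s}; {e, r^6, r^12, s, r^6s, r^12s}; {e, r^6, r^12, rs, r^7s, r^13s}; … (7 in all).
So G has 7 subgroups of order 6.

7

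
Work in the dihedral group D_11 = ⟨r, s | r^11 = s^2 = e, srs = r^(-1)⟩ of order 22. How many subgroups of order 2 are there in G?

11

|G| = 22 and 2 | 22, so subgroups of order 2 are possible by Lagrange.
The subgroups of order 2 are: {e, r^10s}; {e, r^2s}; {e, r^3s}; {e, r^4s}; … (11 in all).
So G has 11 subgroups of order 2.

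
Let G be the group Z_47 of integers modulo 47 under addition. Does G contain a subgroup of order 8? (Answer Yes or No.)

No

8 does not divide |G| = 47, so by Lagrange no subgroup of order 8 exists.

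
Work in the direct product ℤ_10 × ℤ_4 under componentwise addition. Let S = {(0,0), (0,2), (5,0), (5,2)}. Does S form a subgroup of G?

Yes

|S| = 4 divides |G| = 40, consistent with Lagrange.
S contains the identity, every element's inverse is in S, and S is closed under +: it is a subgroup.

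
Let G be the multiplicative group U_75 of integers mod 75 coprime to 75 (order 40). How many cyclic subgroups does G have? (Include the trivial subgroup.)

Group the elements of G by the cyclic subgroup they generate; each cyclic subgroup of order d accounts for φ(d) elements.
Cyclic subgroups by order — order 1: 1; order 2: 3; order 4: 2; order 5: 1; order 10: 3; order 20: 2.
Total: 12.

12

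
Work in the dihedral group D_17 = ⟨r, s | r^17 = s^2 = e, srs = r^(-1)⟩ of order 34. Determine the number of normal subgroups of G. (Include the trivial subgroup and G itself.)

3

G has 20 subgroups. Checking conjugation-invariance by order — order 1: 1/1 normal; order 2: 0/17 normal; order 17: 1/1 normal; order 34: 1/1 normal.
Total normal subgroups: 3.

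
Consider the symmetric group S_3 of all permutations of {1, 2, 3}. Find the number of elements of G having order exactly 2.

3

The elements of order 2 are: (2 3), (1 2), (1 3).
That's 3.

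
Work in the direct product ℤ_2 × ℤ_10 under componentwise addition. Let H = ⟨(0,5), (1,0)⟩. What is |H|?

|⟨(0,5)⟩| = 2 and |⟨(1,0)⟩| = 2, so |H| is a multiple of lcm(2, 2) = 2 and divides |G| = 20.
Closing under the operation: H = {(0,0), (0,5), (1,0), (1,5)}, so |H| = 4.

4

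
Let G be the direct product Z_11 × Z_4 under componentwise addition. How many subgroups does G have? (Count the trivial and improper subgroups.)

6

|G| = 44, so by Lagrange every subgroup order divides 44. Divisors: 1, 2, 4, 11, 22, 44.
Subgroups by order — order 1: 1; order 2: 1; order 4: 1; order 11: 1; order 22: 1; order 44: 1.
Total: 1 + 1 + 1 + 1 + 1 + 1 = 6.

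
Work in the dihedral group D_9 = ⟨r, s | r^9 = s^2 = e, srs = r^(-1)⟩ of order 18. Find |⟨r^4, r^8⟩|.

9

|⟨r^4⟩| = 9 and |⟨r^8⟩| = 9, so |H| is a multiple of lcm(9, 9) = 9 and divides |G| = 18.
Closing under the operation: H = {e, r, r^2, r^3, r^4, r^5, r^6, r^7, r^8}, so |H| = 9.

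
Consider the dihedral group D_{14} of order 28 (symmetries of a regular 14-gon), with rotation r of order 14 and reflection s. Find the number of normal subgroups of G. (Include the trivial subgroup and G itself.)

7

G has 28 subgroups. Checking conjugation-invariance by order — order 1: 1/1 normal; order 2: 1/15 normal; order 4: 0/7 normal; order 7: 1/1 normal; order 14: 3/3 normal; order 28: 1/1 normal.
Total normal subgroups: 7.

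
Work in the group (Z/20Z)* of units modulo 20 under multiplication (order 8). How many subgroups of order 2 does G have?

3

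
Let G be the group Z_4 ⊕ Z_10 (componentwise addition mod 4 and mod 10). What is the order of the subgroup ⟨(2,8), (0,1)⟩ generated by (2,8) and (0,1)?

|⟨(2,8)⟩| = 10 and |⟨(0,1)⟩| = 10, so |H| is a multiple of lcm(10, 10) = 10 and divides |G| = 40.
Closing under the operation: H = {(0,0), (0,1), (0,2), (0,3), (0,4), (0,5), (0,6), (0,7), (0,8), (0,9), (2,0), (2,1), (2,2), (2,3), (2,4), (2,5), (2,6), (2,7), (2,8), (2,9)}, so |H| = 20.

20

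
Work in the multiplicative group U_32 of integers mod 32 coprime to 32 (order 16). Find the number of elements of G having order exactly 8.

8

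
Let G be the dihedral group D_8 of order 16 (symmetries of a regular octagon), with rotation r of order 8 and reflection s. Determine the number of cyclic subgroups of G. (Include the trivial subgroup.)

12

A cyclic subgroup of order d is generated by each of its φ(d) elements of order d, so the cyclic subgroups of order d number (#elements of order d)/φ(d).
Cyclic subgroups by order — order 1: 1; order 2: 9; order 4: 1; order 8: 1.
Total: 12.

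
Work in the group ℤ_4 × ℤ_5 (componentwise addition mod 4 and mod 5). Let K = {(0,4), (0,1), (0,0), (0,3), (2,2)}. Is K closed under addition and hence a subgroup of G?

(2,2) ∈ K but its inverse (2,3) ∉ K, so K is not a subgroup.

No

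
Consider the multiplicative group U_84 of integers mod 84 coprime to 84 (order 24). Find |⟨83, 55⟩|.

|⟨83⟩| = 2 and |⟨55⟩| = 2, so |H| is a multiple of lcm(2, 2) = 2 and divides |G| = 24.
Closing under the operation: H = {1, 29, 55, 83}, so |H| = 4.

4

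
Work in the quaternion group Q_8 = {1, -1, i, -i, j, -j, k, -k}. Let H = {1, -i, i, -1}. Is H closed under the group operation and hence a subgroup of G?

|H| = 4 divides |G| = 8, consistent with Lagrange.
H contains the identity, every element's inverse is in H, and H is closed under ·: it is a subgroup.
In fact H = ⟨-i⟩.

Yes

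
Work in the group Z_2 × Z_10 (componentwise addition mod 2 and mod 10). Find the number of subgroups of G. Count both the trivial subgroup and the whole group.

|G| = 20, so by Lagrange every subgroup order divides 20. Divisors: 1, 2, 4, 5, 10, 20.
Subgroups by order — order 1: 1; order 2: 3; order 4: 1; order 5: 1; order 10: 3; order 20: 1.
Total: 1 + 3 + 1 + 1 + 3 + 1 = 10.

10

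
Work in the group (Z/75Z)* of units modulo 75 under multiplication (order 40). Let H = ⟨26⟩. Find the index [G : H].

|⟨26⟩| = 2 and |G| = 40.
By Lagrange, [G : H] = |G|/|H| = 40/2 = 20.

20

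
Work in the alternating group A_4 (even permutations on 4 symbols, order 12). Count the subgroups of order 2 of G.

3

|G| = 12 and 2 | 12, so subgroups of order 2 are possible by Lagrange.
The subgroups of order 2 are: {e, (1 2)(3 4)}; {e, (1 3)(2 4)}; {e, (1 4)(2 3)}.
So G has 3 subgroups of order 2.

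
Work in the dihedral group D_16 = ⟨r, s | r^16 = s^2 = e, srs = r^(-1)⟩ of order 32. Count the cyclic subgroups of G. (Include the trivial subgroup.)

21

Group the elements of G by the cyclic subgroup they generate; each cyclic subgroup of order d accounts for φ(d) elements.
Cyclic subgroups by order — order 1: 1; order 2: 17; order 4: 1; order 8: 1; order 16: 1.
Total: 21.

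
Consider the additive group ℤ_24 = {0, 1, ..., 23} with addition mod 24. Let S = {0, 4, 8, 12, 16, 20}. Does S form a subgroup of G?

Yes

|S| = 6 divides |G| = 24, consistent with Lagrange.
S contains the identity, every element's inverse is in S, and S is closed under +: it is a subgroup.
In fact S = ⟨4⟩.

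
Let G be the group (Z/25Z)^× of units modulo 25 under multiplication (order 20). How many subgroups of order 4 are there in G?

1

|G| = 20 and 4 | 20, so subgroups of order 4 are possible by Lagrange.
The subgroups of order 4 are: {1, 7, 18, 24}.
So G has 1 subgroup of order 4.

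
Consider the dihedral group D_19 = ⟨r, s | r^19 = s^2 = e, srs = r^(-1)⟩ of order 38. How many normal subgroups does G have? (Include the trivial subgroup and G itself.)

3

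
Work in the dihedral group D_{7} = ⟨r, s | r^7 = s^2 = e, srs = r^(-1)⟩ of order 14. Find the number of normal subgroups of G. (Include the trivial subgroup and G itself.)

3

G has 10 subgroups. Checking conjugation-invariance by order — order 1: 1/1 normal; order 2: 0/7 normal; order 7: 1/1 normal; order 14: 1/1 normal.
Total normal subgroups: 3.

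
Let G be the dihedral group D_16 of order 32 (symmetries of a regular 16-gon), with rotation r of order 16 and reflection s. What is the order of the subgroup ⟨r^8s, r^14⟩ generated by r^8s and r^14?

|⟨r^8s⟩| = 2 and |⟨r^14⟩| = 8, so |H| is a multiple of lcm(2, 8) = 8 and divides |G| = 32.
Closing under the operation: H = {e, r^2, r^4, r^6, r^8, r^10, r^12, r^14, s, r^2s, r^4s, r^6s, r^8s, r^10s, r^12s, r^14s}, so |H| = 16.

16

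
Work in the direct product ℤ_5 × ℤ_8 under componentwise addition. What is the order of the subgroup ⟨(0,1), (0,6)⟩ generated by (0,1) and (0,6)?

|⟨(0,1)⟩| = 8 and |⟨(0,6)⟩| = 4, so |H| is a multiple of lcm(8, 4) = 8 and divides |G| = 40.
Closing under the operation: H = {(0,0), (0,1), (0,2), (0,3), (0,4), (0,5), (0,6), (0,7)}, so |H| = 8.

8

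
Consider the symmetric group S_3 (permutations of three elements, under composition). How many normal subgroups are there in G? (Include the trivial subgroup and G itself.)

G has 6 subgroups. Checking conjugation-invariance by order — order 1: 1/1 normal; order 2: 0/3 normal; order 3: 1/1 normal; order 6: 1/1 normal.
Total normal subgroups: 3.

3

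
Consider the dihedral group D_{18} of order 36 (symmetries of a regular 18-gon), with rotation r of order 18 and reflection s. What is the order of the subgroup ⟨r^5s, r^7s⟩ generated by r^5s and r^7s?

18

|⟨r^5s⟩| = 2 and |⟨r^7s⟩| = 2, so |H| is a multiple of lcm(2, 2) = 2 and divides |G| = 36.
Closing under the operation: H = {e, r^2, r^4, r^6, r^8, r^10, r^12, r^14, r^16, rs, r^3s, r^5s, r^7s, r^9s, r^11s, r^13s, r^15s, r^17s}, so |H| = 18.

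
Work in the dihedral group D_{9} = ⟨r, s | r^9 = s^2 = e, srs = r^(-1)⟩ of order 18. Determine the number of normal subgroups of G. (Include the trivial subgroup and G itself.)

G has 16 subgroups. Checking conjugation-invariance by order — order 1: 1/1 normal; order 2: 0/9 normal; order 3: 1/1 normal; order 6: 0/3 normal; order 9: 1/1 normal; order 18: 1/1 normal.
Total normal subgroups: 4.

4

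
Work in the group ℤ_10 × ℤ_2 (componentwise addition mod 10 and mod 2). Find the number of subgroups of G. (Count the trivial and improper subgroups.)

|G| = 20, so by Lagrange every subgroup order divides 20. Divisors: 1, 2, 4, 5, 10, 20.
Subgroups by order — order 1: 1; order 2: 3; order 4: 1; order 5: 1; order 10: 3; order 20: 1.
Total: 1 + 3 + 1 + 1 + 3 + 1 = 10.

10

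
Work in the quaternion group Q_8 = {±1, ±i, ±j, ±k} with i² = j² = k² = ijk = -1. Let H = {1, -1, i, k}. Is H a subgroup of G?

No

k ∈ H but its inverse -k ∉ H, so H is not a subgroup.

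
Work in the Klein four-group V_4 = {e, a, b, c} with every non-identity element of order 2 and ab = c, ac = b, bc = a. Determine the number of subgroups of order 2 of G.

|G| = 4 and 2 | 4, so subgroups of order 2 are possible by Lagrange.
The subgroups of order 2 are: {e, a}; {e, b}; {e, c}.
So G has 3 subgroups of order 2.

3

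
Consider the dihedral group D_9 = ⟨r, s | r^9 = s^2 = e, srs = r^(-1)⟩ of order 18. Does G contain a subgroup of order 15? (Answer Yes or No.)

No

15 does not divide |G| = 18, so by Lagrange no subgroup of order 15 exists.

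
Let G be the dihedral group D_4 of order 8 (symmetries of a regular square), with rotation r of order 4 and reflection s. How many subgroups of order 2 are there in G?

5

|G| = 8 and 2 | 8, so subgroups of order 2 are possible by Lagrange.
The subgroups of order 2 are: {e, r^2}; {e, r^2s}; {e, r^3s}; {e, rs}; … (5 in all).
So G has 5 subgroups of order 2.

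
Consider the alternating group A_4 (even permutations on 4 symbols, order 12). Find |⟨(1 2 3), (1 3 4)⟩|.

|⟨(1 2 3)⟩| = 3 and |⟨(1 3 4)⟩| = 3, so |H| is a multiple of lcm(3, 3) = 3 and divides |G| = 12.
Closing {(1 2 3), (1 3 4)} under the group operation gives all of G, so |H| = 12.

12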